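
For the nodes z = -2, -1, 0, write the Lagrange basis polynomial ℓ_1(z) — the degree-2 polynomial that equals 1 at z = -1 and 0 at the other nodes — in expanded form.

ℓ_1(z) = -z^2 - 2z

ℓ_1(z) = (z + 2)z / [(1)·(-1)]
       = (z^2 + 2z) / (-1)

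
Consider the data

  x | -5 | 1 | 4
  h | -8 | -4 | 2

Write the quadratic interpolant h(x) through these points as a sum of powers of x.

h(x) = (4/27)x^2 + (34/27)x - 146/27

Newton's divided differences:
h[-5,1] = (-4 - (-8)) / (1 - (-5)) = 2/3
h[1,4] = (2 - (-4)) / (4 - 1) = 2
h[-5,1,4] = (2 - 2/3) / (4 - (-5)) = 4/27
h(x) = -8 + (2/3)·(x + 5) + (4/27)·(x + 5)(x - 1)
Expanding: h(x) = (4/27)x^2 + (34/27)x - 146/27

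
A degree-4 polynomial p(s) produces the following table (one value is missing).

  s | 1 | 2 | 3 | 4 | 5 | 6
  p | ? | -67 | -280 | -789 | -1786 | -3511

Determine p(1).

-6

The 5 known values determine p uniquely (degree ≤ 4).
L_0(1) = (-2)·(-3)·(-4)·(-5)/[(-1)·(-2)·(-3)·(-4)] = 5
L_1(1) = (-1)·(-3)·(-4)·(-5)/[(1)·(-1)·(-2)·(-3)] = -10
L_2(1) = (-1)·(-2)·(-4)·(-5)/[(2)·(1)·(-1)·(-2)] = 10
L_3(1) = (-1)·(-2)·(-3)·(-5)/[(3)·(2)·(1)·(-1)] = -5
L_4(1) = (-1)·(-2)·(-3)·(-4)/[(4)·(3)·(2)·(1)] = 1
Sum: (-67)·(5) + (-280)·(-10) + (-789)·(10) + (-1786)·(-5) + (-3511)·(1) = -6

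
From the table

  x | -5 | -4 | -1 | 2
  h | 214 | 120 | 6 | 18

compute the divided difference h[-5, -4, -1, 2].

-1

h[-5,-4] = (120 - 214) / (-4 - (-5)) = -94
h[-4,-1] = (6 - 120) / (-1 - (-4)) = -38
h[-1,2] = (18 - 6) / (2 - (-1)) = 4
h[-5,-4,-1] = (-38 - (-94)) / (-1 - (-5)) = 14
h[-4,-1,2] = (4 - (-38)) / (2 - (-4)) = 7
h[-5,-4,-1,2] = (7 - 14) / (2 - (-5)) = -1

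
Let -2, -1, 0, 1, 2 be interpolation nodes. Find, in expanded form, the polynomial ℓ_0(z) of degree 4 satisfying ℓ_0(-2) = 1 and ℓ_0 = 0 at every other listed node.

ℓ_0(z) = (z + 1)z(z - 1)(z - 2) / [(-1)·(-2)·(-3)·(-4)]
       = (z^4 - 2z^3 - z^2 + 2z) / (24)

ℓ_0(z) = (1/24)z^4 - (1/12)z^3 - (1/24)z^2 + (1/12)z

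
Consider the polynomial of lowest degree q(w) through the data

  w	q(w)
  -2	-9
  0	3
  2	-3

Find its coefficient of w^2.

The leading coefficient equals the top divided difference q[-2,0,2].
q[-2,0] = (3 - (-9)) / (0 - (-2)) = 6
q[0,2] = (-3 - 3) / (2 - 0) = -3
q[-2,0,2] = (-3 - 6) / (2 - (-2)) = -9/4

-9/4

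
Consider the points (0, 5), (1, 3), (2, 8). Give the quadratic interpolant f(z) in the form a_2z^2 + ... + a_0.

Newton's divided differences:
f[0,1] = (3 - 5) / (1 - 0) = -2
f[1,2] = (8 - 3) / (2 - 1) = 5
f[0,1,2] = (5 - (-2)) / (2 - 0) = 7/2
f(z) = 5 + (-2)·z + (7/2)·z(z - 1)
Expanding: f(z) = (7/2)z^2 - (11/2)z + 5

f(z) = (7/2)z^2 - (11/2)z + 5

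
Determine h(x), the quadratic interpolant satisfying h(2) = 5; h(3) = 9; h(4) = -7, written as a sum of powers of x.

Build the Lagrange basis polynomials:
L_0(x) = (x - 3)(x - 4) / [2] = (1/2)x^2 - (7/2)x + 6
L_1(x) = (x - 2)(x - 4) / [-1] = -x^2 + 6x - 8
L_2(x) = (x - 2)(x - 3) / [2] = (1/2)x^2 - (5/2)x + 3
h(x) = 5·L_0 + 9·L_1 + (-7)·L_2
  5·L_0(x) = (5/2)x^2 - (35/2)x + 30
  9·L_1(x) = -9x^2 + 54x - 72
  (-7)·L_2(x) = -(7/2)x^2 + (35/2)x - 21
Adding term by term: -10x^2 + 54x - 63

h(x) = -10x^2 + 54x - 63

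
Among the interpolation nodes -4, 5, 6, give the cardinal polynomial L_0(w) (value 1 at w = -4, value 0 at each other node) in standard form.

L_0(w) = (1/90)w^2 - (11/90)w + 1/3

L_0(w) = (w - 5)(w - 6) / [(-9)·(-10)]
       = (w^2 - 11w + 30) / (90)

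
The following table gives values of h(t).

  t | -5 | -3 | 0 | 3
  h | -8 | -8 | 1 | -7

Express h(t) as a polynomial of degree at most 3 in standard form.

h(t) = -(139/720)t^3 - (17/18)t^2 + (457/240)t + 1

Newton's divided differences:
h[-5,-3] = (-8 - (-8)) / (-3 - (-5)) = 0
h[-3,0] = (1 - (-8)) / (0 - (-3)) = 3
h[0,3] = (-7 - 1) / (3 - 0) = -8/3
h[-5,-3,0] = (3 - 0) / (0 - (-5)) = 3/5
h[-3,0,3] = (-8/3 - 3) / (3 - (-3)) = -17/18
h[-5,-3,0,3] = (-17/18 - 3/5) / (3 - (-5)) = -139/720
h(t) = -8 + (3/5)·(t + 5)(t + 3) + (-139/720)·(t + 5)(t + 3)t
Expanding: h(t) = -(139/720)t^3 - (17/18)t^2 + (457/240)t + 1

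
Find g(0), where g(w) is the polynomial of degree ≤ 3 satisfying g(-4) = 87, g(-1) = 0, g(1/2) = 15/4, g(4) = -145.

3

Evaluate each Lagrange basis at w = 0:
L_0(0) = (1)·(-1/2)·(-4)/[(-3)·(-9/2)·(-8)] = -1/54
L_1(0) = (4)·(-1/2)·(-4)/[(3)·(-3/2)·(-5)] = 16/45
L_2(0) = (4)·(1)·(-4)/[(9/2)·(3/2)·(-7/2)] = 128/189
L_3(0) = (4)·(1)·(-1/2)/[(8)·(5)·(7/2)] = -1/70
Sum: 87·(-1/54) + 0 + 15/4·(128/189) + (-145)·(-1/70) = 3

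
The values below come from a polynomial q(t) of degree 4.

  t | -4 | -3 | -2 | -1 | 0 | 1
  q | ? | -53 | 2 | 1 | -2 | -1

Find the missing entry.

-266

The 5 known values determine q uniquely (degree ≤ 4).
L_0(-4) = (-2)·(-3)·(-4)·(-5)/[(-1)·(-2)·(-3)·(-4)] = 5
L_1(-4) = (-1)·(-3)·(-4)·(-5)/[(1)·(-1)·(-2)·(-3)] = -10
L_2(-4) = (-1)·(-2)·(-4)·(-5)/[(2)·(1)·(-1)·(-2)] = 10
L_3(-4) = (-1)·(-2)·(-3)·(-5)/[(3)·(2)·(1)·(-1)] = -5
L_4(-4) = (-1)·(-2)·(-3)·(-4)/[(4)·(3)·(2)·(1)] = 1
Sum: (-53)·(5) + 2·(-10) + 1·(10) + (-2)·(-5) + (-1)·(1) = -266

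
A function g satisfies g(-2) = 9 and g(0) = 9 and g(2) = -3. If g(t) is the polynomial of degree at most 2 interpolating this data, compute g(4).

Using Newton's divided-difference form:
g[-2,0] = (9 - 9) / (0 - (-2)) = 0
g[0,2] = (-3 - 9) / (2 - 0) = -6
g[-2,0,2] = (-6 - 0) / (2 - (-2)) = -3/2
g(4) = 9 + 0·(6) + (-3/2)·(6)·(4) = -27

-27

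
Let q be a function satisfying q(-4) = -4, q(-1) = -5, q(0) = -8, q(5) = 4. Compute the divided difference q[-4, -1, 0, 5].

47/270

q[-4,-1] = (-5 - (-4)) / (-1 - (-4)) = -1/3
q[-1,0] = (-8 - (-5)) / (0 - (-1)) = -3
q[0,5] = (4 - (-8)) / (5 - 0) = 12/5
q[-4,-1,0] = (-3 - (-1/3)) / (0 - (-4)) = -2/3
q[-1,0,5] = (12/5 - (-3)) / (5 - (-1)) = 9/10
q[-4,-1,0,5] = (9/10 - (-2/3)) / (5 - (-4)) = 47/270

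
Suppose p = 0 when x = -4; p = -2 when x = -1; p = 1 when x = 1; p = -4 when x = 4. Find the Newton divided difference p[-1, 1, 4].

-19/30

p[-1,1] = (1 - (-2)) / (1 - (-1)) = 3/2
p[1,4] = (-4 - 1) / (4 - 1) = -5/3
p[-1,1,4] = (-5/3 - 3/2) / (4 - (-1)) = -19/30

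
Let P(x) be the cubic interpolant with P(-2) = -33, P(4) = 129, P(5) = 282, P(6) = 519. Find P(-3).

-102

Evaluate each Lagrange basis at x = -3:
L_0(-3) = (-7)·(-8)·(-9)/[(-6)·(-7)·(-8)] = 3/2
L_1(-3) = (-1)·(-8)·(-9)/[(6)·(-1)·(-2)] = -6
L_2(-3) = (-1)·(-7)·(-9)/[(7)·(1)·(-1)] = 9
L_3(-3) = (-1)·(-7)·(-8)/[(8)·(2)·(1)] = -7/2
Sum: (-33)·(3/2) + 129·(-6) + 282·(9) + 519·(-7/2) = -102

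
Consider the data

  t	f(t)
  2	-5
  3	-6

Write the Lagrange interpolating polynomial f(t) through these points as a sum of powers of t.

f(t) = -t - 3

L_0(t) = (t - 3) / [-1] = -t + 3
L_1(t) = (t - 2) / [1] = t - 2
f(t) = (-5)·L_0 + (-6)·L_1
  (-5)·L_0(t) = 5t - 15
  (-6)·L_1(t) = -6t + 12
Adding term by term: -t - 3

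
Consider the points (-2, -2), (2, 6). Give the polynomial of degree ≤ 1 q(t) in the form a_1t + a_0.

Build the Lagrange basis polynomials:
L_0(t) = (t - 2) / [-4] = -(1/4)t + 1/2
L_1(t) = (t + 2) / [4] = (1/4)t + 1/2
q(t) = (-2)·L_0 + 6·L_1
  (-2)·L_0(t) = (1/2)t - 1
  6·L_1(t) = (3/2)t + 3
Adding term by term: 2t + 2

q(t) = 2t + 2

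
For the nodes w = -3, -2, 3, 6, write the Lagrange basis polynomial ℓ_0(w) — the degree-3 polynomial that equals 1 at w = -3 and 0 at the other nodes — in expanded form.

ℓ_0(w) = -(1/54)w^3 + (7/54)w^2 - 2/3

ℓ_0(w) = (w + 2)(w - 3)(w - 6) / [(-1)·(-6)·(-9)]
       = (w^3 - 7w^2 + 36) / (-54)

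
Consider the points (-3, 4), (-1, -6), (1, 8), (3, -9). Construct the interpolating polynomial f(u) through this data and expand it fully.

f(u) = -(55/48)u^3 - (7/16)u^2 + (391/48)u + 23/16

Build the Lagrange basis polynomials:
L_0(u) = (u + 1)(u - 1)(u - 3) / [-48] = -(1/48)u^3 + (1/16)u^2 + (1/48)u - 1/16
L_1(u) = (u + 3)(u - 1)(u - 3) / [16] = (1/16)u^3 - (1/16)u^2 - (9/16)u + 9/16
L_2(u) = (u + 3)(u + 1)(u - 3) / [-16] = -(1/16)u^3 - (1/16)u^2 + (9/16)u + 9/16
L_3(u) = (u + 3)(u + 1)(u - 1) / [48] = (1/48)u^3 + (1/16)u^2 - (1/48)u - 1/16
f(u) = 4·L_0 + (-6)·L_1 + 8·L_2 + (-9)·L_3
  4·L_0(u) = -(1/12)u^3 + (1/4)u^2 + (1/12)u - 1/4
  (-6)·L_1(u) = -(3/8)u^3 + (3/8)u^2 + (27/8)u - 27/8
  8·L_2(u) = -(1/2)u^3 - (1/2)u^2 + (9/2)u + 9/2
  (-9)·L_3(u) = -(3/16)u^3 - (9/16)u^2 + (3/16)u + 9/16
Adding term by term: -(55/48)u^3 - (7/16)u^2 + (391/48)u + 23/16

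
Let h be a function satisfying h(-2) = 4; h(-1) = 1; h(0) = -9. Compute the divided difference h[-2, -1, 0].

h[-2,-1] = (1 - 4) / (-1 - (-2)) = -3
h[-1,0] = (-9 - 1) / (0 - (-1)) = -10
h[-2,-1,0] = (-10 - (-3)) / (0 - (-2)) = -7/2

-7/2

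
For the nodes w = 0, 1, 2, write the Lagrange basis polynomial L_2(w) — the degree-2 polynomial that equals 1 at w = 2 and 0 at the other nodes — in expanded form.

L_2(w) = (1/2)w^2 - (1/2)w

L_2(w) = w(w - 1) / [(2)·(1)]
       = (w^2 - w) / (2)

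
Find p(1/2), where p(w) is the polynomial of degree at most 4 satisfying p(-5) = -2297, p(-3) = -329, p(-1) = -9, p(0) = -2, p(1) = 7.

21/16

L_0(1/2) = (7/2)·(3/2)·(1/2)·(-1/2)/[(-2)·(-4)·(-5)·(-6)] = -7/1280
L_1(1/2) = (11/2)·(3/2)·(1/2)·(-1/2)/[(2)·(-2)·(-3)·(-4)] = 11/256
L_2(1/2) = (11/2)·(7/2)·(1/2)·(-1/2)/[(4)·(2)·(-1)·(-2)] = -77/256
L_3(1/2) = (11/2)·(7/2)·(3/2)·(-1/2)/[(5)·(3)·(1)·(-1)] = 77/80
L_4(1/2) = (11/2)·(7/2)·(3/2)·(1/2)/[(6)·(4)·(2)·(1)] = 77/256
Sum: (-2297)·(-7/1280) + (-329)·(11/256) + (-9)·(-77/256) + (-2)·(77/80) + 7·(77/256) = 21/16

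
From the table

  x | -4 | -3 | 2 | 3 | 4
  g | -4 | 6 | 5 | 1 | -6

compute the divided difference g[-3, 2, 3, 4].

-13/105

g[-3,2] = (5 - 6) / (2 - (-3)) = -1/5
g[2,3] = (1 - 5) / (3 - 2) = -4
g[3,4] = (-6 - 1) / (4 - 3) = -7
g[-3,2,3] = (-4 - (-1/5)) / (3 - (-3)) = -19/30
g[2,3,4] = (-7 - (-4)) / (4 - 2) = -3/2
g[-3,2,3,4] = (-3/2 - (-19/30)) / (4 - (-3)) = -13/105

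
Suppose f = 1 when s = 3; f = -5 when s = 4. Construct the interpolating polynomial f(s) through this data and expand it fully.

f(s) = -6s + 19

Build the Lagrange basis polynomials:
L_0(s) = (s - 4) / [-1] = -s + 4
L_1(s) = (s - 3) / [1] = s - 3
f(s) = 1·L_0 + (-5)·L_1
  1·L_0(s) = -s + 4
  (-5)·L_1(s) = -5s + 15
Adding term by term: -6s + 19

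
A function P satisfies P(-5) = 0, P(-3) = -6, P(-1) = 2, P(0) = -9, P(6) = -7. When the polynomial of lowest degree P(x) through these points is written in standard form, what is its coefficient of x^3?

L_0(x) = (x + 3)(x + 1)x(x - 6) / [440] = (1/440)x^4 - (1/220)x^3 - (21/440)x^2 - (9/220)x
L_1(x) = (x + 5)(x + 1)x(x - 6) / [-108] = -(1/108)x^4 + (31/108)x^2 + (5/18)x
L_2(x) = (x + 5)(x + 3)x(x - 6) / [56] = (1/56)x^4 + (1/28)x^3 - (33/56)x^2 - (45/28)x
L_3(x) = (x + 5)(x + 3)(x + 1)(x - 6) / [-90] = -(1/90)x^4 - (1/30)x^3 + (31/90)x^2 + (41/30)x + 1
L_4(x) = (x + 5)(x + 3)(x + 1)x / [4158] = (1/4158)x^4 + (1/462)x^3 + (23/4158)x^2 + (5/1386)x
P(x) = 0·L_0 + (-6)·L_1 + 2·L_2 + (-9)·L_3 + (-7)·L_4
Only the coefficient of x^3 is needed; take it from each L_i and combine:
0·(-1/220) + (-6)·(0) + 2·(1/28) + (-9)·(-1/30) + (-7)·(1/462) = 823/2310

823/2310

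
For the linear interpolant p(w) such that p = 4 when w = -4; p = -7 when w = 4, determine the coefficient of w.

The leading coefficient equals the top divided difference p[-4,4].
p[-4,4] = (-7 - 4) / (4 - (-4)) = -11/8

-11/8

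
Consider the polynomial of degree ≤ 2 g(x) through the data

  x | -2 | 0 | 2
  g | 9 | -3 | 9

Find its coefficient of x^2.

3

The leading coefficient equals the top divided difference g[-2,0,2].
g[-2,0] = (-3 - 9) / (0 - (-2)) = -6
g[0,2] = (9 - (-3)) / (2 - 0) = 6
g[-2,0,2] = (6 - (-6)) / (2 - (-2)) = 3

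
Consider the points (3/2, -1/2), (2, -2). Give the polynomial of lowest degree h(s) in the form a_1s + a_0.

h(s) = -3s + 4

L_0(s) = (s - 2) / [-1/2] = -2s + 4
L_1(s) = (s - 3/2) / [1/2] = 2s - 3
h(s) = (-1/2)·L_0 + (-2)·L_1
  (-1/2)·L_0(s) = s - 2
  (-2)·L_1(s) = -4s + 6
Adding term by term: -3s + 4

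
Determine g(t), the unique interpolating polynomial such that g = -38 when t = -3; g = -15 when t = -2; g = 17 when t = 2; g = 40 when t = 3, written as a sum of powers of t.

Newton's divided differences:
g[-3,-2] = (-15 - (-38)) / (-2 - (-3)) = 23
g[-2,2] = (17 - (-15)) / (2 - (-2)) = 8
g[2,3] = (40 - 17) / (3 - 2) = 23
g[-3,-2,2] = (8 - 23) / (2 - (-3)) = -3
g[-2,2,3] = (23 - 8) / (3 - (-2)) = 3
g[-3,-2,2,3] = (3 - (-3)) / (3 - (-3)) = 1
g(t) = -38 + 23·(t + 3) + (-3)·(t + 3)(t + 2) + 1·(t + 3)(t + 2)(t - 2)
Expanding: g(t) = t^3 + 4t + 1

g(t) = t^3 + 4t + 1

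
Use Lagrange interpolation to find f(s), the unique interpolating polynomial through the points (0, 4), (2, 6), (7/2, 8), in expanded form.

Build the Lagrange basis polynomials:
L_0(s) = (s - 2)(s - 7/2) / [7] = (1/7)s^2 - (11/14)s + 1
L_1(s) = s(s - 7/2) / [-3] = -(1/3)s^2 + (7/6)s
L_2(s) = s(s - 2) / [21/4] = (4/21)s^2 - (8/21)s
f(s) = 4·L_0 + 6·L_1 + 8·L_2
  4·L_0(s) = (4/7)s^2 - (22/7)s + 4
  6·L_1(s) = -2s^2 + 7s
  8·L_2(s) = (32/21)s^2 - (64/21)s
Adding term by term: (2/21)s^2 + (17/21)s + 4

f(s) = (2/21)s^2 + (17/21)s + 4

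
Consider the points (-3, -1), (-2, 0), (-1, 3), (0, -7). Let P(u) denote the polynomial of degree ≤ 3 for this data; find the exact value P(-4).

15

Evaluate each Lagrange basis at u = -4:
L_0(-4) = (-2)·(-3)·(-4)/[(-1)·(-2)·(-3)] = 4
L_1(-4) = (-1)·(-3)·(-4)/[(1)·(-1)·(-2)] = -6
L_2(-4) = (-1)·(-2)·(-4)/[(2)·(1)·(-1)] = 4
L_3(-4) = (-1)·(-2)·(-3)/[(3)·(2)·(1)] = -1
Sum: (-1)·(4) + 0 + 3·(4) + (-7)·(-1) = 15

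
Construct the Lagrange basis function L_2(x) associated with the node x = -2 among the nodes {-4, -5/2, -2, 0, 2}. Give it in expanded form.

L_2(x) = (x + 4)(x + 5/2)x(x - 2) / [(2)·(1/2)·(-2)·(-4)]
       = (x^4 + (9/2)x^3 - 3x^2 - 20x) / (8)

L_2(x) = (1/8)x^4 + (9/16)x^3 - (3/8)x^2 - (5/2)x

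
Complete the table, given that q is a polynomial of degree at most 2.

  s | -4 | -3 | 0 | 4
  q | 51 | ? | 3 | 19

33

The 3 known values determine q uniquely (degree ≤ 2).
Evaluate each Lagrange basis at s = -3:
L_0(-3) = (-3)·(-7)/[(-4)·(-8)] = 21/32
L_1(-3) = (1)·(-7)/[(4)·(-4)] = 7/16
L_2(-3) = (1)·(-3)/[(8)·(4)] = -3/32
Sum: 51·(21/32) + 3·(7/16) + 19·(-3/32) = 33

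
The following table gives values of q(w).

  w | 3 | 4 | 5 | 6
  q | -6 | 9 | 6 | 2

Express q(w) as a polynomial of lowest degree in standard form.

q(w) = (17/6)w^3 - 43w^2 + (1267/6)w - 329

L_0(w) = (w - 4)(w - 5)(w - 6) / [-6] = -(1/6)w^3 + (5/2)w^2 - (37/3)w + 20
L_1(w) = (w - 3)(w - 5)(w - 6) / [2] = (1/2)w^3 - 7w^2 + (63/2)w - 45
L_2(w) = (w - 3)(w - 4)(w - 6) / [-2] = -(1/2)w^3 + (13/2)w^2 - 27w + 36
L_3(w) = (w - 3)(w - 4)(w - 5) / [6] = (1/6)w^3 - 2w^2 + (47/6)w - 10
q(w) = (-6)·L_0 + 9·L_1 + 6·L_2 + 2·L_3
  (-6)·L_0(w) = w^3 - 15w^2 + 74w - 120
  9·L_1(w) = (9/2)w^3 - 63w^2 + (567/2)w - 405
  6·L_2(w) = -3w^3 + 39w^2 - 162w + 216
  2·L_3(w) = (1/3)w^3 - 4w^2 + (47/3)w - 20
Adding term by term: (17/6)w^3 - 43w^2 + (1267/6)w - 329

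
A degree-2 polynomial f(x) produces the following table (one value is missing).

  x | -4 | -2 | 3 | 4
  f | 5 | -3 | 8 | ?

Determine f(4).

543/35

The 3 known values determine f uniquely (degree ≤ 2).
Evaluate each Lagrange basis at x = 4:
L_0(4) = (6)·(1)/[(-2)·(-7)] = 3/7
L_1(4) = (8)·(1)/[(2)·(-5)] = -4/5
L_2(4) = (8)·(6)/[(7)·(5)] = 48/35
Sum: 5·(3/7) + (-3)·(-4/5) + 8·(48/35) = 543/35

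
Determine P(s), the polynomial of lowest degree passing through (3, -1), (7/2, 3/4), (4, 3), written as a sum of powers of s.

P(s) = s^2 - 3s - 1

Build the Lagrange basis polynomials:
L_0(s) = (s - 7/2)(s - 4) / [1/2] = 2s^2 - 15s + 28
L_1(s) = (s - 3)(s - 4) / [-1/4] = -4s^2 + 28s - 48
L_2(s) = (s - 3)(s - 7/2) / [1/2] = 2s^2 - 13s + 21
P(s) = (-1)·L_0 + (3/4)·L_1 + 3·L_2
  (-1)·L_0(s) = -2s^2 + 15s - 28
  (3/4)·L_1(s) = -3s^2 + 21s - 36
  3·L_2(s) = 6s^2 - 39s + 63
Adding term by term: s^2 - 3s - 1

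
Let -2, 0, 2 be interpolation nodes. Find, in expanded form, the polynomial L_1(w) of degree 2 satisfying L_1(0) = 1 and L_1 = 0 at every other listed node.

L_1(w) = (w + 2)(w - 2) / [(2)·(-2)]
       = (w^2 - 4) / (-4)

L_1(w) = -(1/4)w^2 + 1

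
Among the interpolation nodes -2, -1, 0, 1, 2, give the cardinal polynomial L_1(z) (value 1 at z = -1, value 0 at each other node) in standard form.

L_1(z) = (z + 2)z(z - 1)(z - 2) / [(1)·(-1)·(-2)·(-3)]
       = (z^4 - z^3 - 4z^2 + 4z) / (-6)

L_1(z) = -(1/6)z^4 + (1/6)z^3 + (2/3)z^2 - (2/3)z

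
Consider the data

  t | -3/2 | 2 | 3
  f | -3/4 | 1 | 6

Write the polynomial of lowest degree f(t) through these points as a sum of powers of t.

f(t) = t^2 - 3

Newton's divided differences:
f[-3/2,2] = (1 - (-3/4)) / (2 - (-3/2)) = 1/2
f[2,3] = (6 - 1) / (3 - 2) = 5
f[-3/2,2,3] = (5 - 1/2) / (3 - (-3/2)) = 1
f(t) = -3/4 + (1/2)·(t + 3/2) + 1·(t + 3/2)(t - 2)
Expanding: f(t) = t^2 - 3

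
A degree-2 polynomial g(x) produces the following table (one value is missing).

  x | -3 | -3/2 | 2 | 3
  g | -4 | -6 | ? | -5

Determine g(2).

-331/54

The 3 known values determine g uniquely (degree ≤ 2).
Evaluate each Lagrange basis at x = 2:
L_0(2) = (7/2)·(-1)/[(-3/2)·(-6)] = -7/18
L_1(2) = (5)·(-1)/[(3/2)·(-9/2)] = 20/27
L_2(2) = (5)·(7/2)/[(6)·(9/2)] = 35/54
Sum: (-4)·(-7/18) + (-6)·(20/27) + (-5)·(35/54) = -331/54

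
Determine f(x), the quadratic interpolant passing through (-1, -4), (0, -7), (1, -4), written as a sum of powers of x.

L_0(x) = x(x - 1) / [2] = (1/2)x^2 - (1/2)x
L_1(x) = (x + 1)(x - 1) / [-1] = -x^2 + 1
L_2(x) = (x + 1)x / [2] = (1/2)x^2 + (1/2)x
f(x) = (-4)·L_0 + (-7)·L_1 + (-4)·L_2
  (-4)·L_0(x) = -2x^2 + 2x
  (-7)·L_1(x) = 7x^2 - 7
  (-4)·L_2(x) = -2x^2 - 2x
Adding term by term: 3x^2 - 7

f(x) = 3x^2 - 7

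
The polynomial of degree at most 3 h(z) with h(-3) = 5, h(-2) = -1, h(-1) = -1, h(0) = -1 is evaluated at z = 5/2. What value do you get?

Evaluate each Lagrange basis at z = 5/2:
L_0(5/2) = (9/2)·(7/2)·(5/2)/[(-1)·(-2)·(-3)] = -105/16
L_1(5/2) = (11/2)·(7/2)·(5/2)/[(1)·(-1)·(-2)] = 385/16
L_2(5/2) = (11/2)·(9/2)·(5/2)/[(2)·(1)·(-1)] = -495/16
L_3(5/2) = (11/2)·(9/2)·(7/2)/[(3)·(2)·(1)] = 231/16
Sum: 5·(-105/16) + (-1)·(385/16) + (-1)·(-495/16) + (-1)·(231/16) = -323/8

-323/8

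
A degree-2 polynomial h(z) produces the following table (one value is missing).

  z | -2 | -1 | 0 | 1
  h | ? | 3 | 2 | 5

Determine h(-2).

The 3 known values determine h uniquely (degree ≤ 2).
Evaluate each Lagrange basis at z = -2:
L_0(-2) = (-2)·(-3)/[(-1)·(-2)] = 3
L_1(-2) = (-1)·(-3)/[(1)·(-1)] = -3
L_2(-2) = (-1)·(-2)/[(2)·(1)] = 1
Sum: 3·(3) + 2·(-3) + 5·(1) = 8

8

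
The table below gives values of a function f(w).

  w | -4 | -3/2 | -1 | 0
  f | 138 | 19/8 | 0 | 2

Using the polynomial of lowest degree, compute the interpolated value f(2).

L_0(2) = (7/2)·(3)·(2)/[(-5/2)·(-3)·(-4)] = -7/10
L_1(2) = (6)·(3)·(2)/[(5/2)·(-1/2)·(-3/2)] = 96/5
L_2(2) = (6)·(7/2)·(2)/[(3)·(1/2)·(-1)] = -28
L_3(2) = (6)·(7/2)·(3)/[(4)·(3/2)·(1)] = 21/2
Sum: 138·(-7/10) + 19/8·(96/5) + 0 + 2·(21/2) = -30

-30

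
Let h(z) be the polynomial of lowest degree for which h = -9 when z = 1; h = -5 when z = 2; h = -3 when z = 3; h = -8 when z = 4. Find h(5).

Evaluate each Lagrange basis at z = 5:
L_0(5) = (3)·(2)·(1)/[(-1)·(-2)·(-3)] = -1
L_1(5) = (4)·(2)·(1)/[(1)·(-1)·(-2)] = 4
L_2(5) = (4)·(3)·(1)/[(2)·(1)·(-1)] = -6
L_3(5) = (4)·(3)·(2)/[(3)·(2)·(1)] = 4
Sum: (-9)·(-1) + (-5)·(4) + (-3)·(-6) + (-8)·(4) = -25

-25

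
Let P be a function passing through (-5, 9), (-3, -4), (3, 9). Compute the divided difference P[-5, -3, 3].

P[-5,-3] = (-4 - 9) / (-3 - (-5)) = -13/2
P[-3,3] = (9 - (-4)) / (3 - (-3)) = 13/6
P[-5,-3,3] = (13/6 - (-13/2)) / (3 - (-5)) = 13/12

13/12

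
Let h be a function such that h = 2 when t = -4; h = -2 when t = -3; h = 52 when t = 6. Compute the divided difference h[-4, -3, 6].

1

h[-4,-3] = (-2 - 2) / (-3 - (-4)) = -4
h[-3,6] = (52 - (-2)) / (6 - (-3)) = 6
h[-4,-3,6] = (6 - (-4)) / (6 - (-4)) = 1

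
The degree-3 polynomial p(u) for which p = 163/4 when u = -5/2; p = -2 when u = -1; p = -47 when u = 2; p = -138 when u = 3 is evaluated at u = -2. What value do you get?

L_0(-2) = (-1)·(-4)·(-5)/[(-3/2)·(-9/2)·(-11/2)] = 160/297
L_1(-2) = (1/2)·(-4)·(-5)/[(3/2)·(-3)·(-4)] = 5/9
L_2(-2) = (1/2)·(-1)·(-5)/[(9/2)·(3)·(-1)] = -5/27
L_3(-2) = (1/2)·(-1)·(-4)/[(11/2)·(4)·(1)] = 1/11
Sum: 163/4·(160/297) + (-2)·(5/9) + (-47)·(-5/27) + (-138)·(1/11) = 17

17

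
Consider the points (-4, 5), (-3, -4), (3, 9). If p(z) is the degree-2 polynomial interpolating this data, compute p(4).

67/3

L_0(4) = (7)·(1)/[(-1)·(-7)] = 1
L_1(4) = (8)·(1)/[(1)·(-6)] = -4/3
L_2(4) = (8)·(7)/[(7)·(6)] = 4/3
Sum: 5·(1) + (-4)·(-4/3) + 9·(4/3) = 67/3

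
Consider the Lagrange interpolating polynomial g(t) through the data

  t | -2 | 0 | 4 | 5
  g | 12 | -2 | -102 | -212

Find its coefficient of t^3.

-2

Build the Lagrange basis polynomials:
L_0(t) = t(t - 4)(t - 5) / [-84] = -(1/84)t^3 + (3/28)t^2 - (5/21)t
L_1(t) = (t + 2)(t - 4)(t - 5) / [40] = (1/40)t^3 - (7/40)t^2 + (1/20)t + 1
L_2(t) = (t + 2)t(t - 5) / [-24] = -(1/24)t^3 + (1/8)t^2 + (5/12)t
L_3(t) = (t + 2)t(t - 4) / [35] = (1/35)t^3 - (2/35)t^2 - (8/35)t
g(t) = 12·L_0 + (-2)·L_1 + (-102)·L_2 + (-212)·L_3
Only the coefficient of t^3 is needed; take it from each L_i and combine:
12·(-1/84) + (-2)·(1/40) + (-102)·(-1/24) + (-212)·(1/35) = -2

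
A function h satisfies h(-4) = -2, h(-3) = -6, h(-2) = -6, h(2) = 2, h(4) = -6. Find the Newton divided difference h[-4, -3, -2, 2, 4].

1/120

h[-4,-3] = (-6 - (-2)) / (-3 - (-4)) = -4
h[-3,-2] = (-6 - (-6)) / (-2 - (-3)) = 0
h[-2,2] = (2 - (-6)) / (2 - (-2)) = 2
h[2,4] = (-6 - 2) / (4 - 2) = -4
h[-4,-3,-2] = (0 - (-4)) / (-2 - (-4)) = 2
h[-3,-2,2] = (2 - 0) / (2 - (-3)) = 2/5
h[-2,2,4] = (-4 - 2) / (4 - (-2)) = -1
h[-4,-3,-2,2] = (2/5 - 2) / (2 - (-4)) = -4/15
h[-3,-2,2,4] = (-1 - 2/5) / (4 - (-3)) = -1/5
h[-4,-3,-2,2,4] = (-1/5 - (-4/15)) / (4 - (-4)) = 1/120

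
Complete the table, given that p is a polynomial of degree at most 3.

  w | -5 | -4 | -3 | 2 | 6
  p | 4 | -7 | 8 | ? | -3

6397/33

The 4 known values determine p uniquely (degree ≤ 3).
L_0(2) = (6)·(5)·(-4)/[(-1)·(-2)·(-11)] = 60/11
L_1(2) = (7)·(5)·(-4)/[(1)·(-1)·(-10)] = -14
L_2(2) = (7)·(6)·(-4)/[(2)·(1)·(-9)] = 28/3
L_3(2) = (7)·(6)·(5)/[(11)·(10)·(9)] = 7/33
Sum: 4·(60/11) + (-7)·(-14) + 8·(28/3) + (-3)·(7/33) = 6397/33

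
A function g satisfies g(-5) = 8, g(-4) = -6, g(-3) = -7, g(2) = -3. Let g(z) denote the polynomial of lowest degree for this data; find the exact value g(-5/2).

-30/7

Using Newton's divided-difference form:
g[-5,-4] = (-6 - 8) / (-4 - (-5)) = -14
g[-4,-3] = (-7 - (-6)) / (-3 - (-4)) = -1
g[-3,2] = (-3 - (-7)) / (2 - (-3)) = 4/5
g[-5,-4,-3] = (-1 - (-14)) / (-3 - (-5)) = 13/2
g[-4,-3,2] = (4/5 - (-1)) / (2 - (-4)) = 3/10
g[-5,-4,-3,2] = (3/10 - 13/2) / (2 - (-5)) = -31/35
g(-5/2) = 8 + (-14)·(5/2) + (13/2)·(5/2)·(3/2) + (-31/35)·(5/2)·(3/2)·(1/2) = -30/7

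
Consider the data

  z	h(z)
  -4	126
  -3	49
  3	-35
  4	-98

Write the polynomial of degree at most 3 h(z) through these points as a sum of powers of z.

h(z) = -2z^3 + z^2 + 4z - 2

L_0(z) = (z + 3)(z - 3)(z - 4) / [-56] = -(1/56)z^3 + (1/14)z^2 + (9/56)z - 9/14
L_1(z) = (z + 4)(z - 3)(z - 4) / [42] = (1/42)z^3 - (1/14)z^2 - (8/21)z + 8/7
L_2(z) = (z + 4)(z + 3)(z - 4) / [-42] = -(1/42)z^3 - (1/14)z^2 + (8/21)z + 8/7
L_3(z) = (z + 4)(z + 3)(z - 3) / [56] = (1/56)z^3 + (1/14)z^2 - (9/56)z - 9/14
h(z) = 126·L_0 + 49·L_1 + (-35)·L_2 + (-98)·L_3
  126·L_0(z) = -(9/4)z^3 + 9z^2 + (81/4)z - 81
  49·L_1(z) = (7/6)z^3 - (7/2)z^2 - (56/3)z + 56
  (-35)·L_2(z) = (5/6)z^3 + (5/2)z^2 - (40/3)z - 40
  (-98)·L_3(z) = -(7/4)z^3 - 7z^2 + (63/4)z + 63
Adding term by term: -2z^3 + z^2 + 4z - 2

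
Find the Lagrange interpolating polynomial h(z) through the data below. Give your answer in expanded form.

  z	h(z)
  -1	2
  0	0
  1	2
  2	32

h(z) = 4z^3 + 2z^2 - 4z

Build the Lagrange basis polynomials:
L_0(z) = z(z - 1)(z - 2) / [-6] = -(1/6)z^3 + (1/2)z^2 - (1/3)z
L_1(z) = (z + 1)(z - 1)(z - 2) / [2] = (1/2)z^3 - z^2 - (1/2)z + 1
L_2(z) = (z + 1)z(z - 2) / [-2] = -(1/2)z^3 + (1/2)z^2 + z
L_3(z) = (z + 1)z(z - 1) / [6] = (1/6)z^3 - (1/6)z
h(z) = 2·L_0 + 0·L_1 + 2·L_2 + 32·L_3
  2·L_0(z) = -(1/3)z^3 + z^2 - (2/3)z
  0·L_1(z) = 0
  2·L_2(z) = -z^3 + z^2 + 2z
  32·L_3(z) = (16/3)z^3 - (16/3)z
Adding term by term: 4z^3 + 2z^2 - 4z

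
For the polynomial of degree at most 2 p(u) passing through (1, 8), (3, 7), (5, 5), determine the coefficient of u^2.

Build the Lagrange basis polynomials:
L_0(u) = (u - 3)(u - 5) / [8] = (1/8)u^2 - u + 15/8
L_1(u) = (u - 1)(u - 5) / [-4] = -(1/4)u^2 + (3/2)u - 5/4
L_2(u) = (u - 1)(u - 3) / [8] = (1/8)u^2 - (1/2)u + 3/8
p(u) = 8·L_0 + 7·L_1 + 5·L_2
Only the coefficient of u^2 is needed; take it from each L_i and combine:
8·(1/8) + 7·(-1/4) + 5·(1/8) = -1/8

-1/8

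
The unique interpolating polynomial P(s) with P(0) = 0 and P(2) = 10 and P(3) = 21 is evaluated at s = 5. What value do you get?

L_0(5) = (3)·(2)/[(-2)·(-3)] = 1
L_1(5) = (5)·(2)/[(2)·(-1)] = -5
L_2(5) = (5)·(3)/[(3)·(1)] = 5
Sum: 0 + 10·(-5) + 21·(5) = 55

55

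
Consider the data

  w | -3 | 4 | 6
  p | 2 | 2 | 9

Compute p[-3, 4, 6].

7/18

p[-3,4] = (2 - 2) / (4 - (-3)) = 0
p[4,6] = (9 - 2) / (6 - 4) = 7/2
p[-3,4,6] = (7/2 - 0) / (6 - (-3)) = 7/18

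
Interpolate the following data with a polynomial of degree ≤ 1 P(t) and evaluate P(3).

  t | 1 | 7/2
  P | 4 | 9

Evaluate each Lagrange basis at t = 3:
L_0(3) = (-1/2)/[(-5/2)] = 1/5
L_1(3) = (2)/[(5/2)] = 4/5
Sum: 4·(1/5) + 9·(4/5) = 8

8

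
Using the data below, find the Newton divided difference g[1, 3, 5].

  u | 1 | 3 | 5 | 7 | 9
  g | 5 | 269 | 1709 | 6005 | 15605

g[1,3] = (269 - 5) / (3 - 1) = 132
g[3,5] = (1709 - 269) / (5 - 3) = 720
g[1,3,5] = (720 - 132) / (5 - 1) = 147

147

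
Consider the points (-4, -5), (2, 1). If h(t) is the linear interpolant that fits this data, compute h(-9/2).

-11/2

Evaluate each Lagrange basis at t = -9/2:
L_0(-9/2) = (-13/2)/[(-6)] = 13/12
L_1(-9/2) = (-1/2)/[(6)] = -1/12
Sum: (-5)·(13/12) + 1·(-1/12) = -11/2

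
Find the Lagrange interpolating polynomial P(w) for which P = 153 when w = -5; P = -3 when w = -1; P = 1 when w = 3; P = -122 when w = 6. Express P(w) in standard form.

L_0(w) = (w + 1)(w - 3)(w - 6) / [-352] = -(1/352)w^3 + (1/44)w^2 - (9/352)w - 9/176
L_1(w) = (w + 5)(w - 3)(w - 6) / [112] = (1/112)w^3 - (1/28)w^2 - (27/112)w + 45/56
L_2(w) = (w + 5)(w + 1)(w - 6) / [-96] = -(1/96)w^3 + (31/96)w + 5/16
L_3(w) = (w + 5)(w + 1)(w - 3) / [231] = (1/231)w^3 + (1/77)w^2 - (13/231)w - 5/77
P(w) = 153·L_0 + (-3)·L_1 + 1·L_2 + (-122)·L_3
  153·L_0(w) = -(153/352)w^3 + (153/44)w^2 - (1377/352)w - 1377/176
  (-3)·L_1(w) = -(3/112)w^3 + (3/28)w^2 + (81/112)w - 135/56
  1·L_2(w) = -(1/96)w^3 + (31/96)w + 5/16
  (-122)·L_3(w) = -(122/231)w^3 - (122/77)w^2 + (1586/231)w + 610/77
Adding term by term: -w^3 + 2w^2 + 4w - 2

P(w) = -w^3 + 2w^2 + 4w - 2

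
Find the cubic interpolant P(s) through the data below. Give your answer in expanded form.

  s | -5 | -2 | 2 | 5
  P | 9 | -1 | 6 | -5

P(s) = -(3/20)s^3 - (1/42)s^2 + (47/20)s + 109/42

Newton's divided differences:
P[-5,-2] = (-1 - 9) / (-2 - (-5)) = -10/3
P[-2,2] = (6 - (-1)) / (2 - (-2)) = 7/4
P[2,5] = (-5 - 6) / (5 - 2) = -11/3
P[-5,-2,2] = (7/4 - (-10/3)) / (2 - (-5)) = 61/84
P[-2,2,5] = (-11/3 - 7/4) / (5 - (-2)) = -65/84
P[-5,-2,2,5] = (-65/84 - 61/84) / (5 - (-5)) = -3/20
P(s) = 9 + (-10/3)·(s + 5) + (61/84)·(s + 5)(s + 2) + (-3/20)·(s + 5)(s + 2)(s - 2)
Expanding: P(s) = -(3/20)s^3 - (1/42)s^2 + (47/20)s + 109/42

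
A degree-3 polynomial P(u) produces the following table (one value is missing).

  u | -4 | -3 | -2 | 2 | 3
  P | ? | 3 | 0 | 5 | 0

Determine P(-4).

The 4 known values determine P uniquely (degree ≤ 3).
L_0(-4) = (-2)·(-6)·(-7)/[(-1)·(-5)·(-6)] = 14/5
L_1(-4) = (-1)·(-6)·(-7)/[(1)·(-4)·(-5)] = -21/10
L_2(-4) = (-1)·(-2)·(-7)/[(5)·(4)·(-1)] = 7/10
L_3(-4) = (-1)·(-2)·(-6)/[(6)·(5)·(1)] = -2/5
Sum: 3·(14/5) + 0 + 5·(7/10) + 0 = 119/10

119/10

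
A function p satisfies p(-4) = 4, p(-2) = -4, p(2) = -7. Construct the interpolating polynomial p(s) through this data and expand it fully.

Build the Lagrange basis polynomials:
L_0(s) = (s + 2)(s - 2) / [12] = (1/12)s^2 - 1/3
L_1(s) = (s + 4)(s - 2) / [-8] = -(1/8)s^2 - (1/4)s + 1
L_2(s) = (s + 4)(s + 2) / [24] = (1/24)s^2 + (1/4)s + 1/3
p(s) = 4·L_0 + (-4)·L_1 + (-7)·L_2
  4·L_0(s) = (1/3)s^2 - 4/3
  (-4)·L_1(s) = (1/2)s^2 + s - 4
  (-7)·L_2(s) = -(7/24)s^2 - (7/4)s - 7/3
Adding term by term: (13/24)s^2 - (3/4)s - 23/3

p(s) = (13/24)s^2 - (3/4)s - 23/3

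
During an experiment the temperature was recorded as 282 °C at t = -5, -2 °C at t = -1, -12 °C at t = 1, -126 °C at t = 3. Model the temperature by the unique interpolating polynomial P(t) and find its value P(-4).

Evaluate each Lagrange basis at t = -4:
L_0(-4) = (-3)·(-5)·(-7)/[(-4)·(-6)·(-8)] = 35/64
L_1(-4) = (1)·(-5)·(-7)/[(4)·(-2)·(-4)] = 35/32
L_2(-4) = (1)·(-3)·(-7)/[(6)·(2)·(-2)] = -7/8
L_3(-4) = (1)·(-3)·(-5)/[(8)·(4)·(2)] = 15/64
Sum: 282·(35/64) + (-2)·(35/32) + (-12)·(-7/8) + (-126)·(15/64) = 133

133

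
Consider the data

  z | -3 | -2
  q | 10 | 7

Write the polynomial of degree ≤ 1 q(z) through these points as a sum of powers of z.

L_0(z) = (z + 2) / [-1] = -z - 2
L_1(z) = (z + 3) / [1] = z + 3
q(z) = 10·L_0 + 7·L_1
  10·L_0(z) = -10z - 20
  7·L_1(z) = 7z + 21
Adding term by term: -3z + 1

q(z) = -3z + 1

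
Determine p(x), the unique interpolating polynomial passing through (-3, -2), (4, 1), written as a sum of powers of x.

Build the Lagrange basis polynomials:
L_0(x) = (x - 4) / [-7] = -(1/7)x + 4/7
L_1(x) = (x + 3) / [7] = (1/7)x + 3/7
p(x) = (-2)·L_0 + 1·L_1
  (-2)·L_0(x) = (2/7)x - 8/7
  1·L_1(x) = (1/7)x + 3/7
Adding term by term: (3/7)x - 5/7

p(x) = (3/7)x - 5/7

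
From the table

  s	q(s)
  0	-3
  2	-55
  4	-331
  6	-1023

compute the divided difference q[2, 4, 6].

-52

q[2,4] = (-331 - (-55)) / (4 - 2) = -138
q[4,6] = (-1023 - (-331)) / (6 - 4) = -346
q[2,4,6] = (-346 - (-138)) / (6 - 2) = -52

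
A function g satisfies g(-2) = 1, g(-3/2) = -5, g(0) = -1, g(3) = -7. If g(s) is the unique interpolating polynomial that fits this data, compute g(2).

1187/135

L_0(2) = (7/2)·(2)·(-1)/[(-1/2)·(-2)·(-5)] = 7/5
L_1(2) = (4)·(2)·(-1)/[(1/2)·(-3/2)·(-9/2)] = -64/27
L_2(2) = (4)·(7/2)·(-1)/[(2)·(3/2)·(-3)] = 14/9
L_3(2) = (4)·(7/2)·(2)/[(5)·(9/2)·(3)] = 56/135
Sum: 1·(7/5) + (-5)·(-64/27) + (-1)·(14/9) + (-7)·(56/135) = 1187/135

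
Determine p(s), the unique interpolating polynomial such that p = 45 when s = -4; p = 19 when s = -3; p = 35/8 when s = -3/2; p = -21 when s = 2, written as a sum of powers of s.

Build the Lagrange basis polynomials:
L_0(s) = (s + 3)(s + 3/2)(s - 2) / [-15] = -(1/15)s^3 - (1/6)s^2 + (3/10)s + 3/5
L_1(s) = (s + 4)(s + 3/2)(s - 2) / [15/2] = (2/15)s^3 + (7/15)s^2 - (2/3)s - 8/5
L_2(s) = (s + 4)(s + 3)(s - 2) / [-105/8] = -(8/105)s^3 - (8/21)s^2 + (16/105)s + 64/35
L_3(s) = (s + 4)(s + 3)(s + 3/2) / [105] = (1/105)s^3 + (17/210)s^2 + (3/14)s + 6/35
p(s) = 45·L_0 + 19·L_1 + (35/8)·L_2 + (-21)·L_3
  45·L_0(s) = -3s^3 - (15/2)s^2 + (27/2)s + 27
  19·L_1(s) = (38/15)s^3 + (133/15)s^2 - (38/3)s - 152/5
  (35/8)·L_2(s) = -(1/3)s^3 - (5/3)s^2 + (2/3)s + 8
  (-21)·L_3(s) = -(1/5)s^3 - (17/10)s^2 - (9/2)s - 18/5
Adding term by term: -s^3 - 2s^2 - 3s + 1

p(s) = -s^3 - 2s^2 - 3s + 1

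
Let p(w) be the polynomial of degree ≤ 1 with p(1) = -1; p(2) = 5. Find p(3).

11

L_0(3) = (1)/[(-1)] = -1
L_1(3) = (2)/[(1)] = 2
Sum: (-1)·(-1) + 5·(2) = 11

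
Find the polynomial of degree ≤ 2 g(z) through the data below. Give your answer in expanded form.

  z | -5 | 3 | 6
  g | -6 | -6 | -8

L_0(z) = (z - 3)(z - 6) / [88] = (1/88)z^2 - (9/88)z + 9/44
L_1(z) = (z + 5)(z - 6) / [-24] = -(1/24)z^2 + (1/24)z + 5/4
L_2(z) = (z + 5)(z - 3) / [33] = (1/33)z^2 + (2/33)z - 5/11
g(z) = (-6)·L_0 + (-6)·L_1 + (-8)·L_2
  (-6)·L_0(z) = -(3/44)z^2 + (27/44)z - 27/22
  (-6)·L_1(z) = (1/4)z^2 - (1/4)z - 15/2
  (-8)·L_2(z) = -(8/33)z^2 - (16/33)z + 40/11
Adding term by term: -(2/33)z^2 - (4/33)z - 56/11

g(z) = -(2/33)z^2 - (4/33)z - 56/11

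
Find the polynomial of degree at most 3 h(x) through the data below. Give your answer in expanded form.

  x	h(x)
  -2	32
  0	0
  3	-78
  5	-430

h(x) = -4x^3 + 2x^2 + 4x

L_0(x) = x(x - 3)(x - 5) / [-70] = -(1/70)x^3 + (4/35)x^2 - (3/14)x
L_1(x) = (x + 2)(x - 3)(x - 5) / [30] = (1/30)x^3 - (1/5)x^2 - (1/30)x + 1
L_2(x) = (x + 2)x(x - 5) / [-30] = -(1/30)x^3 + (1/10)x^2 + (1/3)x
L_3(x) = (x + 2)x(x - 3) / [70] = (1/70)x^3 - (1/70)x^2 - (3/35)x
h(x) = 32·L_0 + 0·L_1 + (-78)·L_2 + (-430)·L_3
  32·L_0(x) = -(16/35)x^3 + (128/35)x^2 - (48/7)x
  0·L_1(x) = 0
  (-78)·L_2(x) = (13/5)x^3 - (39/5)x^2 - 26x
  (-430)·L_3(x) = -(43/7)x^3 + (43/7)x^2 + (258/7)x
Adding term by term: -4x^3 + 2x^2 + 4x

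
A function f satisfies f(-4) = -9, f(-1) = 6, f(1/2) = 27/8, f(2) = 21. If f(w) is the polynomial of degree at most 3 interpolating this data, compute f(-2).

9

L_0(-2) = (-1)·(-5/2)·(-4)/[(-3)·(-9/2)·(-6)] = 10/81
L_1(-2) = (2)·(-5/2)·(-4)/[(3)·(-3/2)·(-3)] = 40/27
L_2(-2) = (2)·(-1)·(-4)/[(9/2)·(3/2)·(-3/2)] = -64/81
L_3(-2) = (2)·(-1)·(-5/2)/[(6)·(3)·(3/2)] = 5/27
Sum: (-9)·(10/81) + 6·(40/27) + 27/8·(-64/81) + 21·(5/27) = 9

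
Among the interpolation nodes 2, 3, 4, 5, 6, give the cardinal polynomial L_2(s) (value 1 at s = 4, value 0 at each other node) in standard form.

L_2(s) = (1/4)s^4 - 4s^3 + (91/4)s^2 - 54s + 45

L_2(s) = (s - 2)(s - 3)(s - 5)(s - 6) / [(2)·(1)·(-1)·(-2)]
       = (s^4 - 16s^3 + 91s^2 - 216s + 180) / (4)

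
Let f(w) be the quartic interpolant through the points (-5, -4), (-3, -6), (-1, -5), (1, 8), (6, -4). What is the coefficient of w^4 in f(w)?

L_0(w) = (w + 3)(w + 1)(w - 1)(w - 6) / [528] = (1/528)w^4 - (1/176)w^3 - (19/528)w^2 + (1/176)w + 3/88
L_1(w) = (w + 5)(w + 1)(w - 1)(w - 6) / [-144] = -(1/144)w^4 + (1/144)w^3 + (31/144)w^2 - (1/144)w - 5/24
L_2(w) = (w + 5)(w + 3)(w - 1)(w - 6) / [112] = (1/112)w^4 + (1/112)w^3 - (5/16)w^2 - (57/112)w + 45/56
L_3(w) = (w + 5)(w + 3)(w + 1)(w - 6) / [-240] = -(1/240)w^4 - (1/80)w^3 + (31/240)w^2 + (41/80)w + 3/8
L_4(w) = (w + 5)(w + 3)(w + 1)(w - 1) / [3465] = (1/3465)w^4 + (8/3465)w^3 + (2/495)w^2 - (8/3465)w - 1/231
f(w) = (-4)·L_0 + (-6)·L_1 + (-5)·L_2 + 8·L_3 + (-4)·L_4
Only the coefficient of w^4 is needed; take it from each L_i and combine:
(-4)·(1/528) + (-6)·(-1/144) + (-5)·(1/112) + 8·(-1/240) + (-4)·(1/3465) = -227/5040

-227/5040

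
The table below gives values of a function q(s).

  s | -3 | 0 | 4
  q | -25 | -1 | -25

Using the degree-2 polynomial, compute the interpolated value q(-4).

Using Newton's divided-difference form:
q[-3,0] = (-1 - (-25)) / (0 - (-3)) = 8
q[0,4] = (-25 - (-1)) / (4 - 0) = -6
q[-3,0,4] = (-6 - 8) / (4 - (-3)) = -2
q(-4) = -25 + 8·(-1) + (-2)·(-1)·(-4) = -41

-41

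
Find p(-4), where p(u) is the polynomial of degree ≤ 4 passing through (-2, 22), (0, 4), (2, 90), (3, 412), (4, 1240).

720

Evaluate each Lagrange basis at u = -4:
L_0(-4) = (-4)·(-6)·(-7)·(-8)/[(-2)·(-4)·(-5)·(-6)] = 28/5
L_1(-4) = (-2)·(-6)·(-7)·(-8)/[(2)·(-2)·(-3)·(-4)] = -14
L_2(-4) = (-2)·(-4)·(-7)·(-8)/[(4)·(2)·(-1)·(-2)] = 28
L_3(-4) = (-2)·(-4)·(-6)·(-8)/[(5)·(3)·(1)·(-1)] = -128/5
L_4(-4) = (-2)·(-4)·(-6)·(-7)/[(6)·(4)·(2)·(1)] = 7
Sum: 22·(28/5) + 4·(-14) + 90·(28) + 412·(-128/5) + 1240·(7) = 720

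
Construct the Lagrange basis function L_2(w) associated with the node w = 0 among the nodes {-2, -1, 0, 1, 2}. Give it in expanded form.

L_2(w) = (w + 2)(w + 1)(w - 1)(w - 2) / [(2)·(1)·(-1)·(-2)]
       = (w^4 - 5w^2 + 4) / (4)

L_2(w) = (1/4)w^4 - (5/4)w^2 + 1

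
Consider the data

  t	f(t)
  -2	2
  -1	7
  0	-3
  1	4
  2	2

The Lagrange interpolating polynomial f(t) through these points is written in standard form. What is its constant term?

Build the Lagrange basis polynomials:
L_0(t) = (t + 1)t(t - 1)(t - 2) / [24] = (1/24)t^4 - (1/12)t^3 - (1/24)t^2 + (1/12)t
L_1(t) = (t + 2)t(t - 1)(t - 2) / [-6] = -(1/6)t^4 + (1/6)t^3 + (2/3)t^2 - (2/3)t
L_2(t) = (t + 2)(t + 1)(t - 1)(t - 2) / [4] = (1/4)t^4 - (5/4)t^2 + 1
L_3(t) = (t + 2)(t + 1)t(t - 2) / [-6] = -(1/6)t^4 - (1/6)t^3 + (2/3)t^2 + (2/3)t
L_4(t) = (t + 2)(t + 1)t(t - 1) / [24] = (1/24)t^4 + (1/12)t^3 - (1/24)t^2 - (1/12)t
f(t) = 2·L_0 + 7·L_1 + (-3)·L_2 + 4·L_3 + 2·L_4
Only the constant term is needed; take it from each L_i and combine:
2·(0) + 7·(0) + (-3)·(1) + 4·(0) + 2·(0) = -3

-3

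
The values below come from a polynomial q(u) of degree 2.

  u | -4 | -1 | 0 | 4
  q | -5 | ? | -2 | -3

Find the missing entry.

The 3 known values determine q uniquely (degree ≤ 2).
L_0(-1) = (-1)·(-5)/[(-4)·(-8)] = 5/32
L_1(-1) = (3)·(-5)/[(4)·(-4)] = 15/16
L_2(-1) = (3)·(-1)/[(8)·(4)] = -3/32
Sum: (-5)·(5/32) + (-2)·(15/16) + (-3)·(-3/32) = -19/8

-19/8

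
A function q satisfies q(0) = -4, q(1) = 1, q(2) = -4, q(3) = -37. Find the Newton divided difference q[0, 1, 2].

-5

q[0,1] = (1 - (-4)) / (1 - 0) = 5
q[1,2] = (-4 - 1) / (2 - 1) = -5
q[0,1,2] = (-5 - 5) / (2 - 0) = -5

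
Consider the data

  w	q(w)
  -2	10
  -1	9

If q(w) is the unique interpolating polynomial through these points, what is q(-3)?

L_0(-3) = (-2)/[(-1)] = 2
L_1(-3) = (-1)/[(1)] = -1
Sum: 10·(2) + 9·(-1) = 11

11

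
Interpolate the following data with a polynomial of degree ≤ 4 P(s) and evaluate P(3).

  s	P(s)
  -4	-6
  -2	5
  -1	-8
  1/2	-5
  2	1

Evaluate each Lagrange basis at s = 3:
L_0(3) = (5)·(4)·(5/2)·(1)/[(-2)·(-3)·(-9/2)·(-6)] = 25/81
L_1(3) = (7)·(4)·(5/2)·(1)/[(2)·(-1)·(-5/2)·(-4)] = -7/2
L_2(3) = (7)·(5)·(5/2)·(1)/[(3)·(1)·(-3/2)·(-3)] = 175/27
L_3(3) = (7)·(5)·(4)·(1)/[(9/2)·(5/2)·(3/2)·(-3/2)] = -448/81
L_4(3) = (7)·(5)·(4)·(5/2)/[(6)·(4)·(3)·(3/2)] = 175/54
Sum: (-6)·(25/81) + 5·(-7/2) + (-8)·(175/27) + (-5)·(-448/81) + 1·(175/54) = -3265/81

-3265/81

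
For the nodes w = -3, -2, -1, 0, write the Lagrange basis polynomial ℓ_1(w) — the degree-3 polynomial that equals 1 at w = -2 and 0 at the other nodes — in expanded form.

ℓ_1(w) = (w + 3)(w + 1)w / [(1)·(-1)·(-2)]
       = (w^3 + 4w^2 + 3w) / (2)

ℓ_1(w) = (1/2)w^3 + 2w^2 + (3/2)w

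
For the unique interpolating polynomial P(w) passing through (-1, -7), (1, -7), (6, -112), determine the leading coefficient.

The leading coefficient equals the top divided difference P[-1,1,6].
P[-1,1] = (-7 - (-7)) / (1 - (-1)) = 0
P[1,6] = (-112 - (-7)) / (6 - 1) = -21
P[-1,1,6] = (-21 - 0) / (6 - (-1)) = -3

-3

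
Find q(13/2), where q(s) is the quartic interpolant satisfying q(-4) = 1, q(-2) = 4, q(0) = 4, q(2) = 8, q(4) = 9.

L_0(13/2) = (17/2)·(13/2)·(9/2)·(5/2)/[(-2)·(-4)·(-6)·(-8)] = 3315/2048
L_1(13/2) = (21/2)·(13/2)·(9/2)·(5/2)/[(2)·(-2)·(-4)·(-6)] = -4095/512
L_2(13/2) = (21/2)·(17/2)·(9/2)·(5/2)/[(4)·(2)·(-2)·(-4)] = 16065/1024
L_3(13/2) = (21/2)·(17/2)·(13/2)·(5/2)/[(6)·(4)·(2)·(-2)] = -7735/512
L_4(13/2) = (21/2)·(17/2)·(13/2)·(9/2)/[(8)·(6)·(4)·(2)] = 13923/2048
Sum: 1·(3315/2048) + 4·(-4095/512) + 4·(16065/1024) + 8·(-7735/512) + 9·(13923/2048) = -27949/1024

-27949/1024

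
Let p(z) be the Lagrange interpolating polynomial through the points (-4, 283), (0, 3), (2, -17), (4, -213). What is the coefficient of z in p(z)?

2

Build the Lagrange basis polynomials:
L_0(z) = z(z - 2)(z - 4) / [-192] = -(1/192)z^3 + (1/32)z^2 - (1/24)z
L_1(z) = (z + 4)(z - 2)(z - 4) / [32] = (1/32)z^3 - (1/16)z^2 - (1/2)z + 1
L_2(z) = (z + 4)z(z - 4) / [-24] = -(1/24)z^3 + (2/3)z
L_3(z) = (z + 4)z(z - 2) / [64] = (1/64)z^3 + (1/32)z^2 - (1/8)z
p(z) = 283·L_0 + 3·L_1 + (-17)·L_2 + (-213)·L_3
Only the coefficient of z is needed; take it from each L_i and combine:
283·(-1/24) + 3·(-1/2) + (-17)·(2/3) + (-213)·(-1/8) = 2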